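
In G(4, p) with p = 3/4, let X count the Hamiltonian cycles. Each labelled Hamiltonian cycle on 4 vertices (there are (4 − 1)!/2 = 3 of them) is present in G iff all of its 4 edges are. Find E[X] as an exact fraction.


K_4 has (4 − 1)!/2 = 3 labelled Hamiltonian cycles.
For each such Hamiltonian cycle H, let X_H = 1 if all 4 edges of H are present in G. Then P[X_H = 1] = p^{4} = (3/4)^{4} = 81/256.
By linearity: E[X] = Σ_H E[X_H] = 3 · p^{4} = 3 · 81/256 = 243/256.
Numerically: E[X] ≈ 0.9492.

E[X] = 3 · (3/4)^{4} = 243/256 ≈ 0.9492.


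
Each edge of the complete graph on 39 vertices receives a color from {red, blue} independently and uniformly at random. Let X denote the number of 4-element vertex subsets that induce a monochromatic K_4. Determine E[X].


Let X = Σ_S X_S over the C(39, 4) = 82251 subsets S of size 4, where X_S = 1 if the K_4 on S is monochromatic.
For a fixed S, the K_4 on S has C(4, 2) = 6 edges. P[all 6 edges red] = (1/2)^6, and likewise for blue, so P[monochromatic] = 2·(1/2)^6 = 2^{1 − 6} = 1/32.
By linearity: E[X] = C(39, 4) · 2^{1 − 6} = 82251 · 1/32 = 82251/32.
Numerically: E[X] ≈ 2570.344.

E[X] = C(39,4)·2^(1−C(4,2)) = 82251/32 ≈ 2570.344.


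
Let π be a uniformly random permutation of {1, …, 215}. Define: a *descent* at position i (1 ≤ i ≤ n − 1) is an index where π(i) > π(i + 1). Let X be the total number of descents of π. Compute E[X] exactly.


Write X = Σ X_I over i = 1, …, 214, with X_I the indicator of one descent.
There are 214 indicators.
For each fixed i, the pair (π(i), π(i+1)) is a uniformly random ordered pair of distinct values from {1, …, 215}; by symmetry P[π(i) > π(i+1)] = 1/2.
By linearity: E[X] = 214 · (1/2) = (215 − 1) · (1/2) = 107 ≈ 107.0000.

E[X] = 107 = 107.0000.


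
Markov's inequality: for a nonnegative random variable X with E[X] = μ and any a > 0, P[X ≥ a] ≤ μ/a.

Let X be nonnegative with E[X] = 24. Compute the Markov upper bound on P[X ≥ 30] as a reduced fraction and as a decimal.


μ = E[X] = 24, a = 30.
Markov: P[X ≥ 30] ≤ μ/a = (24)/30 = 4/5.
Numerically: ≈ 0.8000.
(Since a = 30 > μ = 24.0000, the bound 4/5 is < 1 and informative.)

P[X ≥ 30] ≤ 4/5 ≈ 0.8000.


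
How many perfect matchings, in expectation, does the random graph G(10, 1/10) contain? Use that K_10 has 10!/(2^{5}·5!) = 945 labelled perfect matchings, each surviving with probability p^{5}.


K_10 has 10!/(2^{5}·5!) = 945 labelled perfect matchings.
For each such perfect matching H, let X_H = 1 if all 5 edges of H are present in G. Then P[X_H = 1] = p^{5} = (1/10)^{5} = 1/100000.
By linearity: E[X] = Σ_H E[X_H] = 945 · p^{5} = 945 · 1/100000 = 189/20000.
Numerically: E[X] ≈ 0.00945.

E[X] = 945 · (1/10)^{5} = 189/20000 ≈ 0.00945.


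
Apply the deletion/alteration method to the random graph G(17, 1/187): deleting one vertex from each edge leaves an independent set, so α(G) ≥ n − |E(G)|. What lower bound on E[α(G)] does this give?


E[|E(G)|] = C(17, 2)·p = 136 · (1/187) = 8/11.
E[α(G)] ≥ n − E[|E(G)|] = 17 − 8/11 = 179/11.
Numerically: ≈ 16.27273.
(This is only a lower bound; the true E[α(G)] may be larger.)

E[α(G)] ≥ 179/11 ≈ 16.27273.


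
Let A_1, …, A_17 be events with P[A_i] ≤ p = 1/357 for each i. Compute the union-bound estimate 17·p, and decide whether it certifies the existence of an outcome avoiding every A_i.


Union bound: P[∪_{i=1}^{17} A_i] ≤ Σ_i P[A_i] ≤ 17·p = 17·(1/357) = 1/21.
Numerically: 1/21 ≈ 0.0476190.
Is 1/21 < 1? YES.
Since P[∪ A_i] ≤ 1/21 < 1, the complement has P[∩ A_i^c] ≥ 1 − 1/21 = 20/21 > 0, so some outcome avoids every A_i.

17·p = 1/21 ≈ 0.0476190; existence CERTIFIED by the union bound.


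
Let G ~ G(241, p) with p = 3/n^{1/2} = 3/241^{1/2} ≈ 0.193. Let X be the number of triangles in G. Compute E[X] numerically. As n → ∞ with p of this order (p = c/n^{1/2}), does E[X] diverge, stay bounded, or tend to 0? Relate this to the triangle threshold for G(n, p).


Number of potential triangles: C(241, 3) = 2303960.
Each occurs with probability p³ ≈ (0.193)³ ≈ 7.21669e-03.
By linearity: E[X] = C(241, 3)·p³ ≈ 2303960 · 7.21669e-03 ≈ 16626.971.
Since α = 1/2 < 1, p = c/n^{1/2} ≫ 1/n is above the triangle threshold p ~ 1/n. Asymptotically E[X] ~ (c³/6)·n^{3(1−α)} = (3³/6)·n^{1.5} → ∞; triangles are abundant w.h.p.

E[X] ≈ 16626.971; in regime p = Θ(1/n^{1/2}) E[X] diverges (above the triangle threshold p ~ 1/n).


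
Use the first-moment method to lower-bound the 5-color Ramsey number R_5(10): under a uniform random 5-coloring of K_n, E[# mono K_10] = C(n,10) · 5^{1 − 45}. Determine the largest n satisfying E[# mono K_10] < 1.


We need C(n, 10) · 5^{1 − 45} < 1, i.e. C(n, 10) < 5^{45 − 1} = 5684341886080801486968994140625.
Check values of n near the boundary:
  n = 5388: C(5388, 10) = 5634865093375880654852250419586; 5634865093375880654852250419586 < 5684341886080801486968994140625? YES
  n = 5389: C(5389, 10) = 5645340767466558997768874792926; 5645340767466558997768874792926 < 5684341886080801486968994140625? YES
  n = 5390: C(5390, 10) = 5655833965919099070255434039753; 5655833965919099070255434039753 < 5684341886080801486968994140625? YES
  n = 5391: C(5391, 10) = 5666344714787188828795213697883; 5666344714787188828795213697883 < 5684341886080801486968994140625? YES
  n = 5392: C(5392, 10) = 5676873040158402483252283957448; 5676873040158402483252283957448 < 5684341886080801486968994140625? YES
  n = 5393: C(5393, 10) = 5687418968154238267170642278008; 5687418968154238267170642278008 < 5684341886080801486968994140625? NO
  n = 5394: C(5394, 10) = 5697982524930156243149785372878; 5697982524930156243149785372878 < 5684341886080801486968994140625? NO
  n = 5395: C(5395, 10) = 5708563736675616143322765475706; 5708563736675616143322765475706 < 5684341886080801486968994140625? NO
The largest n with C(n, 10) < 5684341886080801486968994140625 is n = 5392 (where E[X] = 5676873040158402483252283957448/5684341886080801486968994140625 ≈ 0.999). Hence R_5(10) > 5392, i.e. R_5(10) ≥ 5393.

Largest n = 5392; hence R_5(10) > 5392.


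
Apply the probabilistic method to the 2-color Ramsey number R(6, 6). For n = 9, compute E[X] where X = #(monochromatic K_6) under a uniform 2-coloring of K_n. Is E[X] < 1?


E[X] = C(9, 6) · 2^{1 − 15} = 84 · 2^{−14} = 84/16384.
As a reduced fraction: E[X] = 21/4096 ≈ 0.00513.
Is E[X] < 1? YES.
Since E[X] < 1, there exists a 2-coloring of K_{9} with no monochromatic K_6; hence R(6, 6) > 9.

E[X] = 21/4096 ≈ 0.00513; E[X] < 1, so R(6, 6) > 9.


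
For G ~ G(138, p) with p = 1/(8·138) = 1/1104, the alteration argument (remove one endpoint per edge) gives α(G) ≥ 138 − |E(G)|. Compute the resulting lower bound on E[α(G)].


E[|E(G)|] = C(138, 2)·p = 9453 · (1/1104) = 137/16.
E[α(G)] ≥ n − E[|E(G)|] = 138 − 137/16 = 2071/16.
Numerically: ≈ 129.438.
(This is only a lower bound; the true E[α(G)] may be larger.)

E[α(G)] ≥ 2071/16 ≈ 129.438.


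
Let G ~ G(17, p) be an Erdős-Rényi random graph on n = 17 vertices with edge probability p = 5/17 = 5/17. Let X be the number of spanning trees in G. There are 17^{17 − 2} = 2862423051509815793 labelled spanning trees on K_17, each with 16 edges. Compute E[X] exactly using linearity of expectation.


K_17 has 17^{17 − 2} = 2862423051509815793 labelled spanning trees.
For each such spanning tree H, let X_H = 1 if all 16 edges of H are present in G. Then P[X_H = 1] = p^{16} = (5/17)^{16} = 152587890625/48661191875666868481.
Summing the indicators: E[X] = Σ_H E[X_H] = 2862423051509815793 · p^{16} = 2862423051509815793 · 152587890625/48661191875666868481 = 152587890625/17.
Numerically: E[X] ≈ 8.98e+09.

E[X] = 2862423051509815793 · (5/17)^{16} = 152587890625/17 ≈ 8.98e+09.


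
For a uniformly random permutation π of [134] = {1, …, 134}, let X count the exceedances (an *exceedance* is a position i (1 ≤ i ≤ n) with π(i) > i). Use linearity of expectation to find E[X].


Write X = Σ_{i=1}^{134} X_i, where X_i = 1_{π(i) > i}.
For each fixed i, π(i) is uniform over {1, …, 134} (marginal of a uniform permutation), so P[π(i) > i] = (n − i)/n. Summing: Σ_{i=1}^{134} (n − i)/n = (0 + 1 + … + 133)/134 = 134(134 − 1)/(2·134) = (134 − 1)/2.
Hence E[X] = Σ_{i=1}^{134} (134 − i)/134 = 133/2 ≈ 66.5000.

E[X] = 133/2 = 66.5000.


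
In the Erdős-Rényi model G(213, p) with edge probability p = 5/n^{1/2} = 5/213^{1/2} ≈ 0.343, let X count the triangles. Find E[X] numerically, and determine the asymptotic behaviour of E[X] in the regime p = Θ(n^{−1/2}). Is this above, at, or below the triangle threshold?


Number of potential triangles: C(213, 3) = 1587986.
Each occurs with probability p³ ≈ (0.343)³ ≈ 4.02106e-02.
By linearity: E[X] = C(213, 3)·p³ ≈ 1587986 · 4.02106e-02 ≈ 63853.878.
Since α = 1/2 < 1, p = c/n^{1/2} ≫ 1/n is above the triangle threshold p ~ 1/n. Asymptotically E[X] ~ (c³/6)·n^{3(1−α)} = (5³/6)·n^{1.5} → ∞; triangles are abundant w.h.p.

E[X] ≈ 63853.878; in regime p = Θ(1/n^{1/2}) E[X] diverges (above the triangle threshold p ~ 1/n).


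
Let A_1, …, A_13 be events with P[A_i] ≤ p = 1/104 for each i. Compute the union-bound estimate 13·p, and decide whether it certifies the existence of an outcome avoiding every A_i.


Union bound: P[∪_{i=1}^{13} A_i] ≤ Σ_i P[A_i] ≤ 13·p = 13·(1/104) = 1/8.
Numerically: 1/8 ≈ 0.125000.
Is 1/8 < 1? YES.
Since P[∪ A_i] ≤ 1/8 < 1, the complement has P[∩ A_i^c] ≥ 1 − 1/8 = 7/8 > 0, so some outcome avoids every A_i.

13·p = 1/8 ≈ 0.125000; existence CERTIFIED by the union bound.


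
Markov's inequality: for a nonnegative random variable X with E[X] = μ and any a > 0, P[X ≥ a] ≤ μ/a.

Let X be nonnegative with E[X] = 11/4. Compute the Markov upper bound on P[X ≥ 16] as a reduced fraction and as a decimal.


μ = E[X] = 11/4, a = 16.
Markov: P[X ≥ 16] ≤ μ/a = (11/4)/16 = 11/64.
Numerically: ≈ 0.17188.
(Since a = 16 > μ = 2.75000, the bound 11/64 is < 1 and informative.)

P[X ≥ 16] ≤ 11/64 ≈ 0.17188.


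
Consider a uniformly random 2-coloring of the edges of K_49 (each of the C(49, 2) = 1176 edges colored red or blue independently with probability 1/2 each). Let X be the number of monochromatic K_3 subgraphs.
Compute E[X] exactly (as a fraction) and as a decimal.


Let X = Σ_S X_S over the C(49, 3) = 18424 subsets S of size 3, where X_S = 1 if the K_3 on S is monochromatic.
For a fixed S, the K_3 on S has C(3, 2) = 3 edges. P[all 3 edges red] = (1/2)^3, and likewise for blue, so P[monochromatic] = 2·(1/2)^3 = 2^{1 − 3} = 1/4.
Summing: E[X] = C(49, 3) · 2^{1 − 3} = 18424 · 1/4 = 4606.
Numerically: E[X] ≈ 4606.0000.

E[X] = C(49,3)·2^(1−C(3,2)) = 4606 ≈ 4606.0000.


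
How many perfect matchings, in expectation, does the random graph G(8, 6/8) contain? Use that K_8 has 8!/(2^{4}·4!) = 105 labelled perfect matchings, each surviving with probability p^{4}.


K_8 has 8!/(2^{4}·4!) = 105 labelled perfect matchings.
For each such perfect matching H, let X_H = 1 if all 4 edges of H are present in G. Then P[X_H = 1] = p^{4} = (3/4)^{4} = 81/256.
Summing the indicators: E[X] = Σ_H E[X_H] = 105 · p^{4} = 105 · 81/256 = 8505/256.
Numerically: E[X] ≈ 33.223.

E[X] = 105 · (3/4)^{4} = 8505/256 ≈ 33.223.


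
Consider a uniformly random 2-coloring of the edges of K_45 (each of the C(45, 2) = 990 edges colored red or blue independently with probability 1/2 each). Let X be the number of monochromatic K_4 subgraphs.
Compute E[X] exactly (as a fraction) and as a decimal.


Let X = Σ_S X_S over the C(45, 4) = 148995 subsets S of size 4, where X_S = 1 if the K_4 on S is monochromatic.
For a fixed S, the K_4 on S has C(4, 2) = 6 edges. P[all 6 edges red] = (1/2)^6, and likewise for blue, so P[monochromatic] = 2·(1/2)^6 = 2^{1 − 6} = 1/32.
By linearity of expectation: E[X] = C(45, 4) · 2^{1 − 6} = 148995 · 1/32 = 148995/32.
Numerically: E[X] ≈ 4656.0938.

E[X] = C(45,4)·2^(1−C(4,2)) = 148995/32 ≈ 4656.0938.


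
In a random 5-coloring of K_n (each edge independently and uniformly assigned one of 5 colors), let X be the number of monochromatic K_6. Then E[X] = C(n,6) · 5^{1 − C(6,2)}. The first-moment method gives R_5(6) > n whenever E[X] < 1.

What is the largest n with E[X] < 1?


We need C(n, 6) · 5^{1 − 15} < 1, i.e. C(n, 6) < 5^{15 − 1} = 6103515625.
Check values of n near the boundary:
  n = 124: C(124, 6) = 4465475476; 4465475476 < 6103515625? YES
  n = 125: C(125, 6) = 4690625500; 4690625500 < 6103515625? YES
  n = 126: C(126, 6) = 4925156775; 4925156775 < 6103515625? YES
  n = 127: C(127, 6) = 5169379425; 5169379425 < 6103515625? YES
  n = 128: C(128, 6) = 5423611200; 5423611200 < 6103515625? YES
  n = 129: C(129, 6) = 5688177600; 5688177600 < 6103515625? YES
  n = 130: C(130, 6) = 5963412000; 5963412000 < 6103515625? YES
  n = 131: C(131, 6) = 6249655776; 6249655776 < 6103515625? NO
  n = 132: C(132, 6) = 6547258432; 6547258432 < 6103515625? NO
The largest n with C(n, 6) < 6103515625 is n = 130 (where E[X] = 47707296/48828125 ≈ 0.9770). Hence R_5(6) > 130, i.e. R_5(6) ≥ 131.

Largest n = 130; hence R_5(6) > 130.


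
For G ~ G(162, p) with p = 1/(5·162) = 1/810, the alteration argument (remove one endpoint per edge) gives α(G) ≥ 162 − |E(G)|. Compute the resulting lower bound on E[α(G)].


E[|E(G)|] = C(162, 2)·p = 13041 · (1/810) = 161/10.
E[α(G)] ≥ n − E[|E(G)|] = 162 − 161/10 = 1459/10.
Numerically: ≈ 145.900000.
(This is only a lower bound; the true E[α(G)] may be larger.)

E[α(G)] ≥ 1459/10 ≈ 145.900000.


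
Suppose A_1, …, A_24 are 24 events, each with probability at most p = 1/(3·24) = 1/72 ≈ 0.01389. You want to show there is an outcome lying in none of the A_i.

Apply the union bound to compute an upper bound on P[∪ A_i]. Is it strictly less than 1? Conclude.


Union bound: P[∪_{i=1}^{24} A_i] ≤ Σ_i P[A_i] ≤ 24·p = 24·(1/72) = 1/3.
Numerically: 1/3 ≈ 0.33333.
Is 1/3 < 1? YES.
Since P[∪ A_i] ≤ 1/3 < 1, the complement has P[∩ A_i^c] ≥ 1 − 1/3 = 2/3 > 0, so some outcome avoids every A_i.

24·p = 1/3 ≈ 0.33333; existence CERTIFIED by the union bound.


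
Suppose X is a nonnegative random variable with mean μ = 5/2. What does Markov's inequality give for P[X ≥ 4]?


μ = E[X] = 5/2, a = 4.
Markov: P[X ≥ 4] ≤ μ/a = (5/2)/4 = 5/8.
Numerically: ≈ 0.6250.
(Since a = 4 > μ = 2.5000, the bound 5/8 is < 1 and informative.)

P[X ≥ 4] ≤ 5/8 ≈ 0.6250.


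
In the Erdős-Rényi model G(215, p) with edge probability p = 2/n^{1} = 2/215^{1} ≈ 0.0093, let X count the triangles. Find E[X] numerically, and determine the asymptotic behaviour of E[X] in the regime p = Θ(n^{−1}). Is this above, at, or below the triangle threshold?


Number of potential triangles: C(215, 3) = 1633355.
Each occurs with probability p³ ≈ (0.0093)³ ≈ 8.04961e-07.
By linearity: E[X] = C(215, 3)·p³ ≈ 1633355 · 8.04961e-07 ≈ 1.315.
Here α = 1, so p = 2/n is exactly at the triangle threshold p ~ 1/n. Asymptotically E[X] → c³/6 = 2³/6 = 4/3 ≈ 1.333, a bounded constant. In this regime the triangle count is asymptotically Poisson(c³/6).

E[X] ≈ 1.315; in regime p = Θ(1/n^{1}) E[X] stays bounded (at the triangle threshold p ~ 1/n).


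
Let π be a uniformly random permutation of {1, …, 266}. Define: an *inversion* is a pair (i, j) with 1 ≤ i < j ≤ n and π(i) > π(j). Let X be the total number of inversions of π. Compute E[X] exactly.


Write X = Σ X_I over the C(266, 2) = 35245 pairs i < j, with X_I the indicator of one inversion.
There are 35245 indicators.
For each fixed pair i < j, the values π(i) and π(j) are two distinct elements of {1, …, 266} in uniformly random order; by symmetry P[π(i) > π(j)] = 1/2.
By linearity: E[X] = 35245 · (1/2) = C(266, 2) · (1/2) = 35245/2 = 35245/2 ≈ 17622.500.

E[X] = 35245/2 = 17622.500.


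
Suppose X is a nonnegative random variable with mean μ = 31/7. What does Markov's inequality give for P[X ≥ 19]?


μ = E[X] = 31/7, a = 19.
Markov: P[X ≥ 19] ≤ μ/a = (31/7)/19 = 31/133.
Numerically: ≈ 0.2331.
(Since a = 19 > μ = 4.4286, the bound 31/133 is < 1 and informative.)

P[X ≥ 19] ≤ 31/133 ≈ 0.2331.


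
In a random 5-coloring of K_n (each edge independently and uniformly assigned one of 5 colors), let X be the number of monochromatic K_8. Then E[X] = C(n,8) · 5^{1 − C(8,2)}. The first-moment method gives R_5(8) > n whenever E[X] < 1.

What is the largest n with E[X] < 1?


We need C(n, 8) · 5^{1 − 28} < 1, i.e. C(n, 8) < 5^{28 − 1} = 7450580596923828125.
Check values of n near the boundary:
  n = 859: C(859, 8) = 7115855595170747139; 7115855595170747139 < 7450580596923828125? YES
  n = 860: C(860, 8) = 7182671140665308145; 7182671140665308145 < 7450580596923828125? YES
  n = 861: C(861, 8) = 7250034996615275865; 7250034996615275865 < 7450580596923828125? YES
  n = 862: C(862, 8) = 7317951015318931845; 7317951015318931845 < 7450580596923828125? YES
  n = 863: C(863, 8) = 7386423071602617757; 7386423071602617757 < 7450580596923828125? YES
  n = 864: C(864, 8) = 7455455062926006708; 7455455062926006708 < 7450580596923828125? NO
The largest n with C(n, 8) < 7450580596923828125 is n = 863 (where E[X] = 7386423071602617757/7450580596923828125 ≈ 0.991). Hence R_5(8) > 863, i.e. R_5(8) ≥ 864.

Largest n = 863; hence R_5(8) > 863.


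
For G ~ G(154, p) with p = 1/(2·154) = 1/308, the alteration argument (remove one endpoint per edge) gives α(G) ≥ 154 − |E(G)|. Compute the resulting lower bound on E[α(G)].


E[|E(G)|] = C(154, 2)·p = 11781 · (1/308) = 153/4.
E[α(G)] ≥ n − E[|E(G)|] = 154 − 153/4 = 463/4.
Numerically: ≈ 115.750000.
(This is only a lower bound; the true E[α(G)] may be larger.)

E[α(G)] ≥ 463/4 ≈ 115.750000.


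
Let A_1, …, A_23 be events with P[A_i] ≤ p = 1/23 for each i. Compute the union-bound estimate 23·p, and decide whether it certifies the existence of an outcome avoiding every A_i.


Union bound: P[∪_{i=1}^{23} A_i] ≤ Σ_i P[A_i] ≤ 23·p = 23·(1/23) = 1.
Numerically: 1 ≈ 1.000.
Is 1 < 1? NO.
Since the bound 1 is ≥ 1, the union bound is uninformative here; it does NOT by itself certify existence.

23·p = 1 ≈ 1.000; existence NOT certified by the union bound.


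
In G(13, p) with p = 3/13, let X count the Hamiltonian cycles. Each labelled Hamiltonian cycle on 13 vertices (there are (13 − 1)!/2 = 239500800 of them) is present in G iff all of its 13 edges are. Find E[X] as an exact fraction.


K_13 has (13 − 1)!/2 = 239500800 labelled Hamiltonian cycles.
For each such Hamiltonian cycle H, let X_H = 1 if all 13 edges of H are present in G. Then P[X_H = 1] = p^{13} = (3/13)^{13} = 1594323/302875106592253.
Summing the indicators: E[X] = Σ_H E[X_H] = 239500800 · p^{13} = 239500800 · 1594323/302875106592253 = 381841633958400/302875106592253.
Numerically: E[X] ≈ 1.2607.

E[X] = 239500800 · (3/13)^{13} = 381841633958400/302875106592253 ≈ 1.2607.


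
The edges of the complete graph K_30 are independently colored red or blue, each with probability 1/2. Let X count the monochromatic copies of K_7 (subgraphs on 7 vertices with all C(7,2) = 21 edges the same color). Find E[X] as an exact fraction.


Let X = Σ_S X_S over the C(30, 7) = 2035800 subsets S of size 7, where X_S = 1 if the K_7 on S is monochromatic.
For a fixed S, the K_7 on S has C(7, 2) = 21 edges. P[all 21 edges red] = (1/2)^21, and likewise for blue, so P[monochromatic] = 2·(1/2)^21 = 2^{1 − 21} = 1/1048576.
Summing: E[X] = C(30, 7) · 2^{1 − 21} = 2035800 · 1/1048576 = 254475/131072.
Numerically: E[X] ≈ 1.94149.

E[X] = C(30,7)·2^(1−C(7,2)) = 254475/131072 ≈ 1.94149.


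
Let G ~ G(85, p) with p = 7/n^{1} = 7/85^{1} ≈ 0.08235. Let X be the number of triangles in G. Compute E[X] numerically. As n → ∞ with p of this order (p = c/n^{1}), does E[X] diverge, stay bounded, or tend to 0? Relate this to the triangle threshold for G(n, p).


Number of potential triangles: C(85, 3) = 98770.
Each occurs with probability p³ ≈ (0.08235)³ ≈ 5.585182e-04.
By linearity: E[X] = C(85, 3)·p³ ≈ 98770 · 5.585182e-04 ≈ 55.1648.
Here α = 1, so p = 7/n is exactly at the triangle threshold p ~ 1/n. Asymptotically E[X] → c³/6 = 7³/6 = 343/6 ≈ 57.1667, a bounded constant. In this regime the triangle count is asymptotically Poisson(c³/6).

E[X] ≈ 55.1648; in regime p = Θ(1/n^{1}) E[X] stays bounded (at the triangle threshold p ~ 1/n).


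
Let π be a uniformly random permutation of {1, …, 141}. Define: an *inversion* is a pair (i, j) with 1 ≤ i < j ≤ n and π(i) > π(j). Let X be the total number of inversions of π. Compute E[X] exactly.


Write X = Σ X_I over the C(141, 2) = 9870 pairs i < j, with X_I the indicator of one inversion.
There are 9870 indicators.
For each fixed pair i < j, the values π(i) and π(j) are two distinct elements of {1, …, 141} in uniformly random order; by symmetry P[π(i) > π(j)] = 1/2.
By linearity: E[X] = 9870 · (1/2) = C(141, 2) · (1/2) = 9870/2 = 4935 ≈ 4935.0000.

E[X] = 4935 = 4935.0000.


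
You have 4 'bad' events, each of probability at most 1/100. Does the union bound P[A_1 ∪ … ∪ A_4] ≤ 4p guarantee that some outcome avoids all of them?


Union bound: P[∪_{i=1}^{4} A_i] ≤ Σ_i P[A_i] ≤ 4·p = 4·(1/100) = 1/25.
Numerically: 1/25 ≈ 0.04000.
Is 1/25 < 1? YES.
Since P[∪ A_i] ≤ 1/25 < 1, the complement has P[∩ A_i^c] ≥ 1 − 1/25 = 24/25 > 0, so some outcome avoids every A_i.

4·p = 1/25 ≈ 0.04000; existence CERTIFIED by the union bound.


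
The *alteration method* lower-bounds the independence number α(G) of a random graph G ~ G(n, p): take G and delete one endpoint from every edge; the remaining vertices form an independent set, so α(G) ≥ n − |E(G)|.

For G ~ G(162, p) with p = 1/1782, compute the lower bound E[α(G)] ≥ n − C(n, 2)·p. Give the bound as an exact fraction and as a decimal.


E[|E(G)|] = C(162, 2)·p = 13041 · (1/1782) = 161/22.
E[α(G)] ≥ n − E[|E(G)|] = 162 − 161/22 = 3403/22.
Numerically: ≈ 154.6818.
(This is only a lower bound; the true E[α(G)] may be larger.)

E[α(G)] ≥ 3403/22 ≈ 154.6818.


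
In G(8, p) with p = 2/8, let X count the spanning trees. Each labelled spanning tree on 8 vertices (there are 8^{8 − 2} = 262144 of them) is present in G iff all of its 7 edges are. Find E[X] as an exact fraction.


K_8 has 8^{8 − 2} = 262144 labelled spanning trees.
For each such spanning tree H, let X_H = 1 if all 7 edges of H are present in G. Then P[X_H = 1] = p^{7} = (1/4)^{7} = 1/16384.
Summing the indicators: E[X] = Σ_H E[X_H] = 262144 · p^{7} = 262144 · 1/16384 = 16.
Numerically: E[X] ≈ 16.

E[X] = 262144 · (1/4)^{7} = 16 ≈ 16.


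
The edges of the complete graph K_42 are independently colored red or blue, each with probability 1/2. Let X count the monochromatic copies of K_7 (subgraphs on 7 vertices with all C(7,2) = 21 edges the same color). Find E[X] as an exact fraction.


Let X = Σ_S X_S over the C(42, 7) = 26978328 subsets S of size 7, where X_S = 1 if the K_7 on S is monochromatic.
For a fixed S, the K_7 on S has C(7, 2) = 21 edges. P[all 21 edges red] = (1/2)^21, and likewise for blue, so P[monochromatic] = 2·(1/2)^21 = 2^{1 − 21} = 1/1048576.
Summing: E[X] = C(42, 7) · 2^{1 − 21} = 26978328 · 1/1048576 = 3372291/131072.
Numerically: E[X] ≈ 25.729.

E[X] = C(42,7)·2^(1−C(7,2)) = 3372291/131072 ≈ 25.729.


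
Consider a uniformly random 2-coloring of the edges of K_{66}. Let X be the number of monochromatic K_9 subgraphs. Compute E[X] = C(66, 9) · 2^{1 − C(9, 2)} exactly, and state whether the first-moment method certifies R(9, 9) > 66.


E[X] = C(66, 9) · 2^{1 − 36} = 37014131440 · 2^{−35} = 37014131440/34359738368.
As a reduced fraction: E[X] = 2313383215/2147483648 ≈ 1.0772530.
Is E[X] < 1? NO.
Since E[X] ≥ 1, the first-moment bound is inconclusive at n = 66; it does NOT by itself certify R(9, 9) > 66.

E[X] = 2313383215/2147483648 ≈ 1.0772530; E[X] ≥ 1; first-moment method inconclusive here.


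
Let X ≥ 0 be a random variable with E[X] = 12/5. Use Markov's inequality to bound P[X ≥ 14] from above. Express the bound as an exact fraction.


μ = E[X] = 12/5, a = 14.
Markov: P[X ≥ 14] ≤ μ/a = (12/5)/14 = 6/35.
Numerically: ≈ 0.171429.
(Since a = 14 > μ = 2.400000, the bound 6/35 is < 1 and informative.)

P[X ≥ 14] ≤ 6/35 ≈ 0.171429.


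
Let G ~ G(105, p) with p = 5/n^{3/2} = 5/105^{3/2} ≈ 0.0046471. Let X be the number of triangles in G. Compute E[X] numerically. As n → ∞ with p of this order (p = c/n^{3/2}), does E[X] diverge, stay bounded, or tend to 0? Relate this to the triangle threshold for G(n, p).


Number of potential triangles: C(105, 3) = 187460.
Each occurs with probability p³ ≈ (0.0046471)³ ≈ 1.0035943e-07.
By linearity: E[X] = C(105, 3)·p³ ≈ 187460 · 1.0035943e-07 ≈ 0.01881.
Since α = 3/2 > 1, p = c/n^{3/2} = o(1/n) is below the triangle threshold p ~ 1/n. Asymptotically E[X] ~ (c³/6)·n^{3(1−α)} = (5³/6)·n^{-1.5} → 0, so by Markov's inequality G has no triangles w.h.p.

E[X] ≈ 0.01881; in regime p = Θ(1/n^{3/2}) E[X] tends to 0 (below the triangle threshold p ~ 1/n).


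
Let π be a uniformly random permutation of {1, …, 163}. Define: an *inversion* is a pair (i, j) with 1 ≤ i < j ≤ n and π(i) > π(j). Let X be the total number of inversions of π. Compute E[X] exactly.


Write X = Σ X_I over the C(163, 2) = 13203 pairs i < j, with X_I the indicator of one inversion.
There are 13203 indicators.
For each fixed pair i < j, the values π(i) and π(j) are two distinct elements of {1, …, 163} in uniformly random order; by symmetry P[π(i) > π(j)] = 1/2.
By linearity: E[X] = 13203 · (1/2) = C(163, 2) · (1/2) = 13203/2 = 13203/2 ≈ 6601.5000.

E[X] = 13203/2 = 6601.5000.


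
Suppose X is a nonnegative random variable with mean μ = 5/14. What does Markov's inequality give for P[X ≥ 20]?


μ = E[X] = 5/14, a = 20.
Markov: P[X ≥ 20] ≤ μ/a = (5/14)/20 = 1/56.
Numerically: ≈ 0.0179.
(Since a = 20 > μ = 0.3571, the bound 1/56 is < 1 and informative.)

P[X ≥ 20] ≤ 1/56 ≈ 0.0179.


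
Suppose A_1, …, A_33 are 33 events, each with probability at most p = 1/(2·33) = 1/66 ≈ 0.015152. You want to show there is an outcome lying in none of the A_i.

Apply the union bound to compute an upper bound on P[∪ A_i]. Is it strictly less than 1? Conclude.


Union bound: P[∪_{i=1}^{33} A_i] ≤ Σ_i P[A_i] ≤ 33·p = 33·(1/66) = 1/2.
Numerically: 1/2 ≈ 0.500000.
Is 1/2 < 1? YES.
Since P[∪ A_i] ≤ 1/2 < 1, the complement has P[∩ A_i^c] ≥ 1 − 1/2 = 1/2 > 0, so some outcome avoids every A_i.

33·p = 1/2 ≈ 0.500000; existence CERTIFIED by the union bound.


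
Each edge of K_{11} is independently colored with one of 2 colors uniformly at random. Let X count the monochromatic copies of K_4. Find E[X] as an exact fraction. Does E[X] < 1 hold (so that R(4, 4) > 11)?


E[X] = C(11, 4) · 2^{1 − 6} = 330 · 2^{−5} = 330/32.
As a reduced fraction: E[X] = 165/16 ≈ 10.312500.
Is E[X] < 1? NO.
Since E[X] ≥ 1, the first-moment bound is inconclusive at n = 11; it does NOT by itself certify R(4, 4) > 11.

E[X] = 165/16 ≈ 10.312500; E[X] ≥ 1; first-moment method inconclusive here.


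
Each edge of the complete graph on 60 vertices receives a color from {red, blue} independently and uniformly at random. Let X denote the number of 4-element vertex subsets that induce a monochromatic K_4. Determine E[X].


Let X = Σ_S X_S over the C(60, 4) = 487635 subsets S of size 4, where X_S = 1 if the K_4 on S is monochromatic.
For a fixed S, the K_4 on S has C(4, 2) = 6 edges. P[all 6 edges red] = (1/2)^6, and likewise for blue, so P[monochromatic] = 2·(1/2)^6 = 2^{1 − 6} = 1/32.
By linearity: E[X] = C(60, 4) · 2^{1 − 6} = 487635 · 1/32 = 487635/32.
Numerically: E[X] ≈ 15238.593750.

E[X] = C(60,4)·2^(1−C(4,2)) = 487635/32 ≈ 15238.593750.


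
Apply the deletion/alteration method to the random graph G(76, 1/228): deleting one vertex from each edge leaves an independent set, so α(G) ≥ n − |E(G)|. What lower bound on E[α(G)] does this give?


E[|E(G)|] = C(76, 2)·p = 2850 · (1/228) = 25/2.
E[α(G)] ≥ n − E[|E(G)|] = 76 − 25/2 = 127/2.
Numerically: ≈ 63.50000.
(This is only a lower bound; the true E[α(G)] may be larger.)

E[α(G)] ≥ 127/2 ≈ 63.50000.


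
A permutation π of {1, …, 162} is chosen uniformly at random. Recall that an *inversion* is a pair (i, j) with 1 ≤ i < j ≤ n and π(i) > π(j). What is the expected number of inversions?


Write X = Σ X_I over the C(162, 2) = 13041 pairs i < j, with X_I the indicator of one inversion.
There are 13041 indicators.
For each fixed pair i < j, the values π(i) and π(j) are two distinct elements of {1, …, 162} in uniformly random order; by symmetry P[π(i) > π(j)] = 1/2.
By linearity: E[X] = 13041 · (1/2) = C(162, 2) · (1/2) = 13041/2 = 13041/2 ≈ 6520.500000.

E[X] = 13041/2 = 6520.500000.


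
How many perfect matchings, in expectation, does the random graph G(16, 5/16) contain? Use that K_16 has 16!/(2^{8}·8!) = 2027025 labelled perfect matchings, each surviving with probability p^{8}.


K_16 has 16!/(2^{8}·8!) = 2027025 labelled perfect matchings.
For each such perfect matching H, let X_H = 1 if all 8 edges of H are present in G. Then P[X_H = 1] = p^{8} = (5/16)^{8} = 390625/4294967296.
Summing the indicators: E[X] = Σ_H E[X_H] = 2027025 · p^{8} = 2027025 · 390625/4294967296 = 791806640625/4294967296.
Numerically: E[X] ≈ 184.

E[X] = 2027025 · (5/16)^{8} = 791806640625/4294967296 ≈ 184.


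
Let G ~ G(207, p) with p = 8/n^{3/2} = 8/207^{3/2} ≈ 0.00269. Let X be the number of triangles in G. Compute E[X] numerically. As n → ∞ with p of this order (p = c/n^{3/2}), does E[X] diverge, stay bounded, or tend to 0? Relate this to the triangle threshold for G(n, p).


Number of potential triangles: C(207, 3) = 1456935.
Each occurs with probability p³ ≈ (0.00269)³ ≈ 1.93822e-08.
By linearity: E[X] = C(207, 3)·p³ ≈ 1456935 · 1.93822e-08 ≈ 0.028.
Since α = 3/2 > 1, p = c/n^{3/2} = o(1/n) is below the triangle threshold p ~ 1/n. Asymptotically E[X] ~ (c³/6)·n^{3(1−α)} = (8³/6)·n^{-1.5} → 0, so by Markov's inequality G has no triangles w.h.p.

E[X] ≈ 0.028; in regime p = Θ(1/n^{3/2}) E[X] tends to 0 (below the triangle threshold p ~ 1/n).


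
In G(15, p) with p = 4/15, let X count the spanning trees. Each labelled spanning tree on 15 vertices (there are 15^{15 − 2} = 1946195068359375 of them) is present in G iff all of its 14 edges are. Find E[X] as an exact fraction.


K_15 has 15^{15 − 2} = 1946195068359375 labelled spanning trees.
For each such spanning tree H, let X_H = 1 if all 14 edges of H are present in G. Then P[X_H = 1] = p^{14} = (4/15)^{14} = 268435456/29192926025390625.
By linearity: E[X] = Σ_H E[X_H] = 1946195068359375 · p^{14} = 1946195068359375 · 268435456/29192926025390625 = 268435456/15.
Numerically: E[X] ≈ 1.7896e+07.

E[X] = 1946195068359375 · (4/15)^{14} = 268435456/15 ≈ 1.7896e+07.


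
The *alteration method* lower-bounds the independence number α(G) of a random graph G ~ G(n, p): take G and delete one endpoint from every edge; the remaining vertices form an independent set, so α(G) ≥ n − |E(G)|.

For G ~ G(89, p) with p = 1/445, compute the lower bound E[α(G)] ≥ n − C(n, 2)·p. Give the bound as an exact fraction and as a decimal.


E[|E(G)|] = C(89, 2)·p = 3916 · (1/445) = 44/5.
E[α(G)] ≥ n − E[|E(G)|] = 89 − 44/5 = 401/5.
Numerically: ≈ 80.2000.
(This is only a lower bound; the true E[α(G)] may be larger.)

E[α(G)] ≥ 401/5 ≈ 80.2000.


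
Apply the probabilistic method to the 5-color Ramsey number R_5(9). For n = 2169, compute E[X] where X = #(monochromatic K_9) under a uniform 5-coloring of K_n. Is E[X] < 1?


E[X] = C(2169, 9) · 5^{1 − 36} = 2879753360044504243499683 · 5^{−35} = 2879753360044504243499683/2910383045673370361328125.
As a reduced fraction: E[X] = 2879753360044504243499683/2910383045673370361328125 ≈ 0.989.
Is E[X] < 1? YES.
Since E[X] < 1, there exists a 5-coloring of K_{2169} with no monochromatic K_9; hence R_5(9) > 2169.

E[X] = 2879753360044504243499683/2910383045673370361328125 ≈ 0.989; E[X] < 1, so R_5(9) > 2169.


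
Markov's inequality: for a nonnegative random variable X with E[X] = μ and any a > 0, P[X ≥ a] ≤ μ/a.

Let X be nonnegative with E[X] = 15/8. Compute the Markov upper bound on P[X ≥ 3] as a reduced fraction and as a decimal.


μ = E[X] = 15/8, a = 3.
Markov: P[X ≥ 3] ≤ μ/a = (15/8)/3 = 5/8.
Numerically: ≈ 0.625000.
(Since a = 3 > μ = 1.875000, the bound 5/8 is < 1 and informative.)

P[X ≥ 3] ≤ 5/8 ≈ 0.625000.


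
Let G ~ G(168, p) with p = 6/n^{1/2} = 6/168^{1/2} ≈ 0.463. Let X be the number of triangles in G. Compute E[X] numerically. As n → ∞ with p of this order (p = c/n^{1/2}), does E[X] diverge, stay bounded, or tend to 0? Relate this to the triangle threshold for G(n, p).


Number of potential triangles: C(168, 3) = 776216.
Each occurs with probability p³ ≈ (0.463)³ ≈ 9.91950e-02.
By linearity: E[X] = C(168, 3)·p³ ≈ 776216 · 9.91950e-02 ≈ 76996.754.
Since α = 1/2 < 1, p = c/n^{1/2} ≫ 1/n is above the triangle threshold p ~ 1/n. Asymptotically E[X] ~ (c³/6)·n^{3(1−α)} = (6³/6)·n^{1.5} → ∞; triangles are abundant w.h.p.

E[X] ≈ 76996.754; in regime p = Θ(1/n^{1/2}) E[X] diverges (above the triangle threshold p ~ 1/n).


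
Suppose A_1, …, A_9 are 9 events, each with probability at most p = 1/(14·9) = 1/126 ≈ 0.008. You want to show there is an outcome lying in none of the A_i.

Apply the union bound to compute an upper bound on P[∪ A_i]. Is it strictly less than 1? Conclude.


Union bound: P[∪_{i=1}^{9} A_i] ≤ Σ_i P[A_i] ≤ 9·p = 9·(1/126) = 1/14.
Numerically: 1/14 ≈ 0.071.
Is 1/14 < 1? YES.
Since P[∪ A_i] ≤ 1/14 < 1, the complement has P[∩ A_i^c] ≥ 1 − 1/14 = 13/14 > 0, so some outcome avoids every A_i.

9·p = 1/14 ≈ 0.071; existence CERTIFIED by the union bound.


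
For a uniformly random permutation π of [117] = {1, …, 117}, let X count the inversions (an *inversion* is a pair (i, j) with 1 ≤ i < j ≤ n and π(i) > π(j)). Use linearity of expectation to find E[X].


Write X = Σ X_I over the C(117, 2) = 6786 pairs i < j, with X_I the indicator of one inversion.
There are 6786 indicators.
For each fixed pair i < j, the values π(i) and π(j) are two distinct elements of {1, …, 117} in uniformly random order; by symmetry P[π(i) > π(j)] = 1/2.
By linearity: E[X] = 6786 · (1/2) = C(117, 2) · (1/2) = 6786/2 = 3393 ≈ 3393.000.

E[X] = 3393 = 3393.000.


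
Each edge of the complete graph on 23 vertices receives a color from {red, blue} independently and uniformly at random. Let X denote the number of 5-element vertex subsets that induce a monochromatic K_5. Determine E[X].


Let X = Σ_S X_S over the C(23, 5) = 33649 subsets S of size 5, where X_S = 1 if the K_5 on S is monochromatic.
For a fixed S, the K_5 on S has C(5, 2) = 10 edges. P[all 10 edges red] = (1/2)^10, and likewise for blue, so P[monochromatic] = 2·(1/2)^10 = 2^{1 − 10} = 1/512.
By linearity of expectation: E[X] = C(23, 5) · 2^{1 − 10} = 33649 · 1/512 = 33649/512.
Numerically: E[X] ≈ 65.7207.

E[X] = C(23,5)·2^(1−C(5,2)) = 33649/512 ≈ 65.7207.


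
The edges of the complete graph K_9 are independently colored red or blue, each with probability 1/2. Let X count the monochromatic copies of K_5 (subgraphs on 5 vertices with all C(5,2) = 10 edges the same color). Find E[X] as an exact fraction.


Let X = Σ_S X_S over the C(9, 5) = 126 subsets S of size 5, where X_S = 1 if the K_5 on S is monochromatic.
For a fixed S, the K_5 on S has C(5, 2) = 10 edges. P[all 10 edges red] = (1/2)^10, and likewise for blue, so P[monochromatic] = 2·(1/2)^10 = 2^{1 − 10} = 1/512.
By linearity: E[X] = C(9, 5) · 2^{1 − 10} = 126 · 1/512 = 63/256.
Numerically: E[X] ≈ 0.2461.

E[X] = C(9,5)·2^(1−C(5,2)) = 63/256 ≈ 0.2461.


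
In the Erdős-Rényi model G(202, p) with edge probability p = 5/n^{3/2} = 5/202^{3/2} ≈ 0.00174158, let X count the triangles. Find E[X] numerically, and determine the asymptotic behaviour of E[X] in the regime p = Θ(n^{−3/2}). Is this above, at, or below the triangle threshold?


Number of potential triangles: C(202, 3) = 1353400.
Each occurs with probability p³ ≈ (0.00174158)³ ≈ 5.28237040e-09.
By linearity: E[X] = C(202, 3)·p³ ≈ 1353400 · 5.28237040e-09 ≈ 0.007149.
Since α = 3/2 > 1, p = c/n^{3/2} = o(1/n) is below the triangle threshold p ~ 1/n. Asymptotically E[X] ~ (c³/6)·n^{3(1−α)} = (5³/6)·n^{-1.5} → 0, so by Markov's inequality G has no triangles w.h.p.

E[X] ≈ 0.007149; in regime p = Θ(1/n^{3/2}) E[X] tends to 0 (below the triangle threshold p ~ 1/n).


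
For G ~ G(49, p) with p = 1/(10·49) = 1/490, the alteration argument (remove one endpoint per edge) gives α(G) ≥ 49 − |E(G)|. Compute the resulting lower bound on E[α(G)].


E[|E(G)|] = C(49, 2)·p = 1176 · (1/490) = 12/5.
E[α(G)] ≥ n − E[|E(G)|] = 49 − 12/5 = 233/5.
Numerically: ≈ 46.600.
(This is only a lower bound; the true E[α(G)] may be larger.)

E[α(G)] ≥ 233/5 ≈ 46.600.


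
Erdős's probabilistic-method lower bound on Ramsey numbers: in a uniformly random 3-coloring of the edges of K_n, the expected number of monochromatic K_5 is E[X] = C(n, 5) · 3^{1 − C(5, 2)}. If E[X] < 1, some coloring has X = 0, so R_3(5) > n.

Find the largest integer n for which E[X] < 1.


We need C(n, 5) · 3^{1 − 10} < 1, i.e. C(n, 5) < 3^{10 − 1} = 19683.
Check values of n near the boundary:
  n = 14: C(14, 5) = 2002; 2002 < 19683? YES
  n = 15: C(15, 5) = 3003; 3003 < 19683? YES
  n = 16: C(16, 5) = 4368; 4368 < 19683? YES
  n = 17: C(17, 5) = 6188; 6188 < 19683? YES
  n = 18: C(18, 5) = 8568; 8568 < 19683? YES
  n = 19: C(19, 5) = 11628; 11628 < 19683? YES
  n = 20: C(20, 5) = 15504; 15504 < 19683? YES
  n = 21: C(21, 5) = 20349; 20349 < 19683? NO
  n = 22: C(22, 5) = 26334; 26334 < 19683? NO
  n = 23: C(23, 5) = 33649; 33649 < 19683? NO
The largest n with C(n, 5) < 19683 is n = 20 (where E[X] = 5168/6561 ≈ 0.78768). Hence R_3(5) > 20, i.e. R_3(5) ≥ 21.

Largest n = 20; hence R_3(5) > 20.


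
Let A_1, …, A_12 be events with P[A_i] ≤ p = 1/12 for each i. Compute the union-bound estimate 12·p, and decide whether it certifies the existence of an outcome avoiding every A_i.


Union bound: P[∪_{i=1}^{12} A_i] ≤ Σ_i P[A_i] ≤ 12·p = 12·(1/12) = 1.
Numerically: 1 ≈ 1.0000000.
Is 1 < 1? NO.
Since the bound 1 is ≥ 1, the union bound is uninformative here; it does NOT by itself certify existence.

12·p = 1 ≈ 1.0000000; existence NOT certified by the union bound.


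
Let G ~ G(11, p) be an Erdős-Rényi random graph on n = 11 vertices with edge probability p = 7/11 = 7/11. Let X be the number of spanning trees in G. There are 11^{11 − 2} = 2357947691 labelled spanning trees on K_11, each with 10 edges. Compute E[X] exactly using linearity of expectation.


K_11 has 11^{11 − 2} = 2357947691 labelled spanning trees.
For each such spanning tree H, let X_H = 1 if all 10 edges of H are present in G. Then P[X_H = 1] = p^{10} = (7/11)^{10} = 282475249/25937424601.
Summing the indicators: E[X] = Σ_H E[X_H] = 2357947691 · p^{10} = 2357947691 · 282475249/25937424601 = 282475249/11.
Numerically: E[X] ≈ 2.568e+07.

E[X] = 2357947691 · (7/11)^{10} = 282475249/11 ≈ 2.568e+07.


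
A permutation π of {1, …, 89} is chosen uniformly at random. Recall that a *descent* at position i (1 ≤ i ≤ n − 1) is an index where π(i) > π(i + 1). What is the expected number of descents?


Write X = Σ X_I over i = 1, …, 88, with X_I the indicator of one descent.
There are 88 indicators.
For each fixed i, the pair (π(i), π(i+1)) is a uniformly random ordered pair of distinct values from {1, …, 89}; by symmetry P[π(i) > π(i+1)] = 1/2.
By linearity: E[X] = 88 · (1/2) = (89 − 1) · (1/2) = 44 ≈ 44.0000.

E[X] = 44 = 44.0000.
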